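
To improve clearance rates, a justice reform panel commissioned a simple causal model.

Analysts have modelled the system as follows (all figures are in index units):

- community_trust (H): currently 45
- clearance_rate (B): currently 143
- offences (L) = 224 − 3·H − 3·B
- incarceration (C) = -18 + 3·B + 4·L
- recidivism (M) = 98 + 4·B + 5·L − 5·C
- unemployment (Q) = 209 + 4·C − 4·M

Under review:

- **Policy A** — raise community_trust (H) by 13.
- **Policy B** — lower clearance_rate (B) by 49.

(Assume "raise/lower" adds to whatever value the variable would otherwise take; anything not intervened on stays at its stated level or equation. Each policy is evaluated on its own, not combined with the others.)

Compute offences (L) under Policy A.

-379

Policy A (H + 13):
  H = 45 + 13 = 58
  B = 143
  L = 224 − 3·58 − 3·143 = -379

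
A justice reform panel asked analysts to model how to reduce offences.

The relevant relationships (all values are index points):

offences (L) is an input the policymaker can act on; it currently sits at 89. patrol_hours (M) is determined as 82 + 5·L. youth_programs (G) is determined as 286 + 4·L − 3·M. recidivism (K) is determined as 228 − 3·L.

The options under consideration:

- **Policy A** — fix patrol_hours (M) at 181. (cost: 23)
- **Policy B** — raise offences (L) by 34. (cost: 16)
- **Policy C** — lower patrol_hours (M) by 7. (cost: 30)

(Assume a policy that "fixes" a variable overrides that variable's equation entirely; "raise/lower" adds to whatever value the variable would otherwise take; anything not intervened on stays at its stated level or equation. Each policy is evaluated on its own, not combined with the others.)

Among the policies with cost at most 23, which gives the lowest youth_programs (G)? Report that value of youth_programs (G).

-1313

Policy A (M := 181):
  L = 89
  M = 181
  G = 286 + 4·89 − 3·181 = 99
Policy B (L + 34):
  L = 89 + 34 = 123
  M = 82 + 5·123 = 697
  G = 286 + 4·123 − 3·697 = -1313
Comparing — Policy A: G=99, Policy B: G=-1313. Lowest is -1313 (Policy B).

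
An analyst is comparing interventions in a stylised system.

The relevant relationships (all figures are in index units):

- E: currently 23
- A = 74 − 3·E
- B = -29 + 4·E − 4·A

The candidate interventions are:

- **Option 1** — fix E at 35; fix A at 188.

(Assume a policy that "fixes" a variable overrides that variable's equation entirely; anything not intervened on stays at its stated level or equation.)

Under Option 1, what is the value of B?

Option 1 (E := 35, A := 188):
  E = 35
  A = 188
  B = -29 + 4·35 − 4·188 = -641

-641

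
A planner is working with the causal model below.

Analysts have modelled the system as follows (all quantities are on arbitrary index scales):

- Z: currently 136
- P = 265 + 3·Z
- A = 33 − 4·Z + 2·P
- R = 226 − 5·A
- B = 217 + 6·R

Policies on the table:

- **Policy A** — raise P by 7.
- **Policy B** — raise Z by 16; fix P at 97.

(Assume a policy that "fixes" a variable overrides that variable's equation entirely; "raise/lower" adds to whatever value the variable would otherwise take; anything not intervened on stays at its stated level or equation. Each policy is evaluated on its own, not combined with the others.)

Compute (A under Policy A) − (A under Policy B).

1230

Policy A (P + 7):
  Z = 136
  P = 265 + 3·136 (+7 from intervention) = 680
  A = 33 − 4·136 + 2·680 = 849
Policy B (Z + 16, P := 97):
  Z = 136 + 16 = 152
  P = 97
  A = 33 − 4·152 + 2·97 = -381
A: 849 − (-381) = 1230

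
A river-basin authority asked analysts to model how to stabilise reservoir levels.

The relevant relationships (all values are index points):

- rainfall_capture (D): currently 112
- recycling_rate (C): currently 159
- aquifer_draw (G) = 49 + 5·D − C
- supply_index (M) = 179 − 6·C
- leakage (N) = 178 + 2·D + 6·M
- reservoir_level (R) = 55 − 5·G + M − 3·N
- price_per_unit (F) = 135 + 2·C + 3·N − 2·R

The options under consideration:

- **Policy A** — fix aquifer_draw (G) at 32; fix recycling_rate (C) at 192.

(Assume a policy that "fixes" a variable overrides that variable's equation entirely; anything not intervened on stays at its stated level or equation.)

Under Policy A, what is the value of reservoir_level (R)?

Policy A (G := 32, C := 192):
  D = 112
  C = 192
  G = 32
  M = 179 − 6·192 = -973
  N = 178 + 2·112 + 6·(-973) = -5436
  R = 55 − 5·32 + (-973) − 3·(-5436) = 15230

15230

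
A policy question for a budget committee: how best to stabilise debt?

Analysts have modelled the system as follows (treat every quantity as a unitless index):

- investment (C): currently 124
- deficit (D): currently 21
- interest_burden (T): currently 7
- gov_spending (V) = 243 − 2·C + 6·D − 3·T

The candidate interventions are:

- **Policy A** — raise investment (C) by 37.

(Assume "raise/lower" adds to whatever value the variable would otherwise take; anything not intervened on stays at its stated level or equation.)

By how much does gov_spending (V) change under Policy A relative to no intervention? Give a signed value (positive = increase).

-74

Baseline:
  C = 124
  D = 21
  T = 7
  V = 243 − 2·124 + 6·21 − 3·7 = 100
Policy A (C + 37):
  C = 124 + 37 = 161
  D = 21
  T = 7
  V = 243 − 2·161 + 6·21 − 3·7 = 26
Change in V: 26 − 100 = -74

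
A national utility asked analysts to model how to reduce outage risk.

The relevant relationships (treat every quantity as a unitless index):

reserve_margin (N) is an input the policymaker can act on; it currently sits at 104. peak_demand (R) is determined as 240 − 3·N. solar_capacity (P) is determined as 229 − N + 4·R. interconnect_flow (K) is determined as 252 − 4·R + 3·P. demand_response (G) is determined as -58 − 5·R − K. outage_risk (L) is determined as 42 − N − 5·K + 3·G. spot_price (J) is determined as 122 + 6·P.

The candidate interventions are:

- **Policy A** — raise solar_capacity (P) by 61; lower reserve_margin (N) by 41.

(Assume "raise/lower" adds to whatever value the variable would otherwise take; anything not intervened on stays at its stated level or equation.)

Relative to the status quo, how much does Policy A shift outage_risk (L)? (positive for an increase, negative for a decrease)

Baseline:
  N = 104
  R = 240 − 3·104 = -72
  P = 229 − 104 + 4·(-72) = -163
  K = 252 − 4·(-72) + 3·(-163) = 51
  G = -58 − 5·(-72) − 51 = 251
  L = 42 − 104 − 5·51 + 3·251 = 436
Policy A (P + 61, N − 41):
  N = 104 − 41 = 63
  R = 240 − 3·63 = 51
  P = 229 − 63 + 4·51 (+61 from intervention) = 431
  K = 252 − 4·51 + 3·431 = 1341
  G = -58 − 5·51 − 1341 = -1654
  L = 42 − 63 − 5·1341 + 3·(-1654) = -11688
Change in L: -11688 − 436 = -12124

-12124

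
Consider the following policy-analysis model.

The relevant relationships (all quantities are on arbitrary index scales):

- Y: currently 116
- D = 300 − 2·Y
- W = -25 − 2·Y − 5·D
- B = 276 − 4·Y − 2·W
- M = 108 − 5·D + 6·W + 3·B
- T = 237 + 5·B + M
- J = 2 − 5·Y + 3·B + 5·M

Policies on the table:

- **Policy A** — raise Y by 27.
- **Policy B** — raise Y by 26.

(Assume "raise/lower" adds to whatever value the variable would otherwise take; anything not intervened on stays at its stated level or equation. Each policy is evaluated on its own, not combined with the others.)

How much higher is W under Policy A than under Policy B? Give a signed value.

Policy A (Y + 27):
  Y = 116 + 27 = 143
  D = 300 − 2·143 = 14
  W = -25 − 2·143 − 5·14 = -381
Policy B (Y + 26):
  Y = 116 + 26 = 142
  D = 300 − 2·142 = 16
  W = -25 − 2·142 − 5·16 = -389
W: -381 − (-389) = 8

8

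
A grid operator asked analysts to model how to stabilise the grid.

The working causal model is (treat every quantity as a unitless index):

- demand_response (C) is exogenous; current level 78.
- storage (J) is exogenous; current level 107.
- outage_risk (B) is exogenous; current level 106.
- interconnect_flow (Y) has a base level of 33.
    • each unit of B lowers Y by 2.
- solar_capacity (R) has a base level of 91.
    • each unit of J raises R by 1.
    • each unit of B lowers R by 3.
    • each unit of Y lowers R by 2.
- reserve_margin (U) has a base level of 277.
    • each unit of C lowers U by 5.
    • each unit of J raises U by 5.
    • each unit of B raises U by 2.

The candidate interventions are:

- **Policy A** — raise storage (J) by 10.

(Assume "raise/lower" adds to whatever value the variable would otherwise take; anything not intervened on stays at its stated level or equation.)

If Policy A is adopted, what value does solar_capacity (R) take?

Policy A (J + 10):
  J = 107 + 10 = 117
  B = 106
  Y = 33 − 2·106 = -179
  R = 91 + 117 − 3·106 − 2·(-179) = 248

248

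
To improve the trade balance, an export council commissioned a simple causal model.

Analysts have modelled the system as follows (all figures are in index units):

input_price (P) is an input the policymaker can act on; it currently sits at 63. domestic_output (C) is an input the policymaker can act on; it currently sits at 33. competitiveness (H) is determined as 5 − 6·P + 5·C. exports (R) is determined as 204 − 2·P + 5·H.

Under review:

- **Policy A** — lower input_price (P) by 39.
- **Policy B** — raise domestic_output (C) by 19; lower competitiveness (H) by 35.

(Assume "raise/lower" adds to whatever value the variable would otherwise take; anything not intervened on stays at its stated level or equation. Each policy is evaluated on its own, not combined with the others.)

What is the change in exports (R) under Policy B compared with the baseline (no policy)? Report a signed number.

300

Baseline:
  P = 63
  C = 33
  H = 5 − 6·63 + 5·33 = -208
  R = 204 − 2·63 + 5·(-208) = -962
Policy B (C + 19, H − 35):
  P = 63
  C = 33 + 19 = 52
  H = 5 − 6·63 + 5·52 (−35 from intervention) = -148
  R = 204 − 2·63 + 5·(-148) = -662
Change in R: -662 − (-962) = 300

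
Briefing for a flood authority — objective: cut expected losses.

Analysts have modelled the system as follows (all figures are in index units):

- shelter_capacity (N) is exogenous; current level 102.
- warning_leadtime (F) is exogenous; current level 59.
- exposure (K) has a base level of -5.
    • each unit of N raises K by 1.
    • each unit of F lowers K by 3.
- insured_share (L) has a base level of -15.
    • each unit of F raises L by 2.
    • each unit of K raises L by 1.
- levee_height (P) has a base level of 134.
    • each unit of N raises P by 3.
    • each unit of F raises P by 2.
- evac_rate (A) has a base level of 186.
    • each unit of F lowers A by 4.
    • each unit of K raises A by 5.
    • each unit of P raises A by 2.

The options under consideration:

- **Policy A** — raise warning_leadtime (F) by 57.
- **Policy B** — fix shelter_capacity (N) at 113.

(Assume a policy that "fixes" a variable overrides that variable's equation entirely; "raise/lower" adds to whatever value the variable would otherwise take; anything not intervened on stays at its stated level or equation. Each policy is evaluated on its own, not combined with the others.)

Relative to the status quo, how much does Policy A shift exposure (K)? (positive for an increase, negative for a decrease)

-171

Baseline:
  N = 102
  F = 59
  K = -5 + 102 − 3·59 = -80
Policy A (F + 57):
  N = 102
  F = 59 + 57 = 116
  K = -5 + 102 − 3·116 = -251
Change in K: -251 − (-80) = -171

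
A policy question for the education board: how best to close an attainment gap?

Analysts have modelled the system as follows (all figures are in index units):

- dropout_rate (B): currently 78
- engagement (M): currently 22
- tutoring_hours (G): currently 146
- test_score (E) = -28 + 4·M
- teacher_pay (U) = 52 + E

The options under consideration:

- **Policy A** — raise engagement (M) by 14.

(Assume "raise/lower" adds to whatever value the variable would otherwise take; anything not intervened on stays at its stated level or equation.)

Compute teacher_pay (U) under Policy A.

168

Policy A (M + 14):
  M = 22 + 14 = 36
  E = -28 + 4·36 = 116
  U = 52 + 116 = 168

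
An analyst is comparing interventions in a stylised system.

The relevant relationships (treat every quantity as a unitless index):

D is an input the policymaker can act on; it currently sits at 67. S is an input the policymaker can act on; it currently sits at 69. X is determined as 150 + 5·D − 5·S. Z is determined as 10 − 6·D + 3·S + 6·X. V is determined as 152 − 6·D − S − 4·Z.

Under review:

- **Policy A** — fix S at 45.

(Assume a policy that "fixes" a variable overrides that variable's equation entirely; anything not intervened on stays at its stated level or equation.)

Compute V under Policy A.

-5507

Policy A (S := 45):
  D = 67
  S = 45
  X = 150 + 5·67 − 5·45 = 260
  Z = 10 − 6·67 + 3·45 + 6·260 = 1303
  V = 152 − 6·67 − 45 − 4·1303 = -5507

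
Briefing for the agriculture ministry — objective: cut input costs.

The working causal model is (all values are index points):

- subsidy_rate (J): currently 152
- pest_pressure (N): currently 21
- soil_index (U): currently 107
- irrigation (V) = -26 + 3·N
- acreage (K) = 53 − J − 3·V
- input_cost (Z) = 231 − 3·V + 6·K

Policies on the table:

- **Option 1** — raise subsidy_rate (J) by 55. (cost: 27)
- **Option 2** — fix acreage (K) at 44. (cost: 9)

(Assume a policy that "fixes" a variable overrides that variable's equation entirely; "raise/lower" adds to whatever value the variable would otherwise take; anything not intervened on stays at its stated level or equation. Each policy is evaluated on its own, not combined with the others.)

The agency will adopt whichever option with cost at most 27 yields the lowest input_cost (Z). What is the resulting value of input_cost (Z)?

-1470

Option 1 (J + 55):
  J = 152 + 55 = 207
  N = 21
  V = -26 + 3·21 = 37
  K = 53 − 207 − 3·37 = -265
  Z = 231 − 3·37 + 6·(-265) = -1470
Option 2 (K := 44):
  J = 152
  N = 21
  V = -26 + 3·21 = 37
  K = 44
  Z = 231 − 3·37 + 6·44 = 384
Comparing — Option 1: Z=-1470, Option 2: Z=384. Lowest is -1470 (Option 1).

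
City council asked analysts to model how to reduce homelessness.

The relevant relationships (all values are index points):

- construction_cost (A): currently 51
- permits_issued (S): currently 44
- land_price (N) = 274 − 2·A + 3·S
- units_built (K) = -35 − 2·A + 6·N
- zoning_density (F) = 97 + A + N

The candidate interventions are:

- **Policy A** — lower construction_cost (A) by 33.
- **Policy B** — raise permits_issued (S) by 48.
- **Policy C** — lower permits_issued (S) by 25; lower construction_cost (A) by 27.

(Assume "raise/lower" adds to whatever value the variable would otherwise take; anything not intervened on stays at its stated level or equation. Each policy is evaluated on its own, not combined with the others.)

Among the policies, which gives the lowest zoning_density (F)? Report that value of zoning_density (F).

404

Policy A (A − 33):
  A = 51 − 33 = 18
  S = 44
  N = 274 − 2·18 + 3·44 = 370
  F = 97 + 18 + 370 = 485
Policy B (S + 48):
  A = 51
  S = 44 + 48 = 92
  N = 274 − 2·51 + 3·92 = 448
  F = 97 + 51 + 448 = 596
Policy C (S − 25, A − 27):
  A = 51 − 27 = 24
  S = 44 − 25 = 19
  N = 274 − 2·24 + 3·19 = 283
  F = 97 + 24 + 283 = 404
Comparing — Policy A: F=485, Policy B: F=596, Policy C: F=404. Lowest is 404 (Policy C).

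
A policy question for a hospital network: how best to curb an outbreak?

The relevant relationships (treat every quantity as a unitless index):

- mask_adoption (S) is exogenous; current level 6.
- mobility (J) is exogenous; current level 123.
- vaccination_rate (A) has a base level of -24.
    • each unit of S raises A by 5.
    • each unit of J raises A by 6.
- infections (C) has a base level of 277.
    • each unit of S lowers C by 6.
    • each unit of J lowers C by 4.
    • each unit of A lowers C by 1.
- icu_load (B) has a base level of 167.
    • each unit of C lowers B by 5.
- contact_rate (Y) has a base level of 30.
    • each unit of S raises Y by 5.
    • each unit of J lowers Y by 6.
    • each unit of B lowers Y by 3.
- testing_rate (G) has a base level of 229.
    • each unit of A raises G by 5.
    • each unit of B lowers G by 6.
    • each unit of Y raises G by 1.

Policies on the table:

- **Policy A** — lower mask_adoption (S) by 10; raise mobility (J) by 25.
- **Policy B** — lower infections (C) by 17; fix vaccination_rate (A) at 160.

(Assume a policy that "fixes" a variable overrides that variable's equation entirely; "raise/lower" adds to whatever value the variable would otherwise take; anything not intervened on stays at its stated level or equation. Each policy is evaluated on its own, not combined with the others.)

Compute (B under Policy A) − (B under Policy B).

3535

Policy A (S − 10, J + 25):
  S = 6 − 10 = -4
  J = 123 + 25 = 148
  A = -24 + 5·(-4) + 6·148 = 844
  C = 277 − 6·(-4) − 4·148 − 844 = -1135
  B = 167 − 5·(-1135) = 5842
Policy B (C − 17, A := 160):
  S = 6
  J = 123
  A = 160
  C = 277 − 6·6 − 4·123 − 160 (−17 from intervention) = -428
  B = 167 − 5·(-428) = 2307
B: 5842 − 2307 = 3535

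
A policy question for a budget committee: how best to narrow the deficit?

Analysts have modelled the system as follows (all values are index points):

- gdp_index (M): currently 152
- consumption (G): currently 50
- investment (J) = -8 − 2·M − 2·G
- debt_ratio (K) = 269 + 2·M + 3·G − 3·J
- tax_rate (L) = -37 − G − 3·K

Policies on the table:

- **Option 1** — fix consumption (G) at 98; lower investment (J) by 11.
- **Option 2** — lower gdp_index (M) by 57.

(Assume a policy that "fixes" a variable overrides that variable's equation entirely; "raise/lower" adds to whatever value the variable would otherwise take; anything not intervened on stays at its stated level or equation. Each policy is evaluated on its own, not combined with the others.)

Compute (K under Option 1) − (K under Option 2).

921

Option 1 (G := 98, J − 11):
  M = 152
  G = 98
  J = -8 − 2·152 − 2·98 (−11 from intervention) = -519
  K = 269 + 2·152 + 3·98 − 3·(-519) = 2424
Option 2 (M − 57):
  M = 152 − 57 = 95
  G = 50
  J = -8 − 2·95 − 2·50 = -298
  K = 269 + 2·95 + 3·50 − 3·(-298) = 1503
K: 2424 − 1503 = 921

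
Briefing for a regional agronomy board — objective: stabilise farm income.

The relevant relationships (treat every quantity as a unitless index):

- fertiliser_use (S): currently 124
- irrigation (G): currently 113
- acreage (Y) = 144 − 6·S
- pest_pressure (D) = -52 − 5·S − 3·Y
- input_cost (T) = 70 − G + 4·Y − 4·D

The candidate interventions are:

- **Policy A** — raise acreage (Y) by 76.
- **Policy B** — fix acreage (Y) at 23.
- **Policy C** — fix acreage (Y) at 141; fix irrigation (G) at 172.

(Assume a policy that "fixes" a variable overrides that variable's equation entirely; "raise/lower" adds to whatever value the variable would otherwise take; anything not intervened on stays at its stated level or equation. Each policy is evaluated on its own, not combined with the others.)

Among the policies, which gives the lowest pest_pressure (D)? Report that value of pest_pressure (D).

-1095

Policy A (Y + 76):
  S = 124
  Y = 144 − 6·124 (+76 from intervention) = -524
  D = -52 − 5·124 − 3·(-524) = 900
Policy B (Y := 23):
  S = 124
  Y = 23
  D = -52 − 5·124 − 3·23 = -741
Policy C (Y := 141, G := 172):
  S = 124
  Y = 141
  D = -52 − 5·124 − 3·141 = -1095
Comparing — Policy A: D=900, Policy B: D=-741, Policy C: D=-1095. Lowest is -1095 (Policy C).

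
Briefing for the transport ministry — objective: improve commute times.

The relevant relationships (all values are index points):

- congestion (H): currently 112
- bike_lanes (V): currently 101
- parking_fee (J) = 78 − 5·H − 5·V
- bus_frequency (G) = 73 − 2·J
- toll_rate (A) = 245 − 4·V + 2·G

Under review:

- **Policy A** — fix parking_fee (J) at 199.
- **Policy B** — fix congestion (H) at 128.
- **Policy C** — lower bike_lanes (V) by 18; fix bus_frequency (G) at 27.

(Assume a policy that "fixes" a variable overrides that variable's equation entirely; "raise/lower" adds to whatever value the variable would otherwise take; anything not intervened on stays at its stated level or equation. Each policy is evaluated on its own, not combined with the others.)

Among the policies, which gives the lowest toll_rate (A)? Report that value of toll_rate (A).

Policy A (J := 199):
  H = 112
  V = 101
  J = 199
  G = 73 − 2·199 = -325
  A = 245 − 4·101 + 2·(-325) = -809
Policy B (H := 128):
  H = 128
  V = 101
  J = 78 − 5·128 − 5·101 = -1067
  G = 73 − 2·(-1067) = 2207
  A = 245 − 4·101 + 2·2207 = 4255
Policy C (V − 18, G := 27):
  H = 112
  V = 101 − 18 = 83
  J = 78 − 5·112 − 5·83 = -897
  G = 27
  A = 245 − 4·83 + 2·27 = -33
Comparing — Policy A: A=-809, Policy B: A=4255, Policy C: A=-33. Lowest is -809 (Policy A).

-809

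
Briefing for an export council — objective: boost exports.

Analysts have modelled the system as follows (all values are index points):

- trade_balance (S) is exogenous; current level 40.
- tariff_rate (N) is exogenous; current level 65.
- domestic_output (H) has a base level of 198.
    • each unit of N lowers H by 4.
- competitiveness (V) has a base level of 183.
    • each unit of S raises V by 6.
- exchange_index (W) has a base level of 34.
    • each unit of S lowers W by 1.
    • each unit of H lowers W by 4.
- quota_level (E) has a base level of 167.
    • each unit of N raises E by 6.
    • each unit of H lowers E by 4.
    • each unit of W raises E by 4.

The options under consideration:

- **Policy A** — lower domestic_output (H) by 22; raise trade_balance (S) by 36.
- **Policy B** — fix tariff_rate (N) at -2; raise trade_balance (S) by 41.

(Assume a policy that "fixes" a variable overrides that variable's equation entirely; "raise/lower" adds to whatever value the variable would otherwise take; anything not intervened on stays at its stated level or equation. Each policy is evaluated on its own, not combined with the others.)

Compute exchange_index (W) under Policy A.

Policy A (H − 22, S + 36):
  S = 40 + 36 = 76
  N = 65
  H = 198 − 4·65 (−22 from intervention) = -84
  W = 34 − 76 − 4·(-84) = 294

294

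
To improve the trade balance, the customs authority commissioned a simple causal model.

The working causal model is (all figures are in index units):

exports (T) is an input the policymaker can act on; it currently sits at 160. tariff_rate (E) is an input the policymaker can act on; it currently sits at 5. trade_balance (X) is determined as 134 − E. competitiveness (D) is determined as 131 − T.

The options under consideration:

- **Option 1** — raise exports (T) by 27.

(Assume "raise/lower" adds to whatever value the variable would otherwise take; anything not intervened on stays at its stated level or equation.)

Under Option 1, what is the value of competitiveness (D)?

-56

Option 1 (T + 27):
  T = 160 + 27 = 187
  D = 131 − 187 = -56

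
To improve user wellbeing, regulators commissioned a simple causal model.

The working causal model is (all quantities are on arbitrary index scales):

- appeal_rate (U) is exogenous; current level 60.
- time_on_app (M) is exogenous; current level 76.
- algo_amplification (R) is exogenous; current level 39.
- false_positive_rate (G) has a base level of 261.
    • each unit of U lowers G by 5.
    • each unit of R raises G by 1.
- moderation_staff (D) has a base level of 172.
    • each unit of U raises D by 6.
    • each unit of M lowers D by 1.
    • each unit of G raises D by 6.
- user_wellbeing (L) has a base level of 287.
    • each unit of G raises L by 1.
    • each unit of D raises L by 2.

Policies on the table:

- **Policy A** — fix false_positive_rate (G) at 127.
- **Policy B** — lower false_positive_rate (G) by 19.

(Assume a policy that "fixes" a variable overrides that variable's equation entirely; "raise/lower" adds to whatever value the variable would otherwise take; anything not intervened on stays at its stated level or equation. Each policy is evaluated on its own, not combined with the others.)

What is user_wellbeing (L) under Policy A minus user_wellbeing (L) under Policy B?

1898

Policy A (G := 127):
  U = 60
  M = 76
  R = 39
  G = 127
  D = 172 + 6·60 − 76 + 6·127 = 1218
  L = 287 + 127 + 2·1218 = 2850
Policy B (G − 19):
  U = 60
  M = 76
  R = 39
  G = 261 − 5·60 + 39 (−19 from intervention) = -19
  D = 172 + 6·60 − 76 + 6·(-19) = 342
  L = 287 + (-19) + 2·342 = 952
L: 2850 − 952 = 1898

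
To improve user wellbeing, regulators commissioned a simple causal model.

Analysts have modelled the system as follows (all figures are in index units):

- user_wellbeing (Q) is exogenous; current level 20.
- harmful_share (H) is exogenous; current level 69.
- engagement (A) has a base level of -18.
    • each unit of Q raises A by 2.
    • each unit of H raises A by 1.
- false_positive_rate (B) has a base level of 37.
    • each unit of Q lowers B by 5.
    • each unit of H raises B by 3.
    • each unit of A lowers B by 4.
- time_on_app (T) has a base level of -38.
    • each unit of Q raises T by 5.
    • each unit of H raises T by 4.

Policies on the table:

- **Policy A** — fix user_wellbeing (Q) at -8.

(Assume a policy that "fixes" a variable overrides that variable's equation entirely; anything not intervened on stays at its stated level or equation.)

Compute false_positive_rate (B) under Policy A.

144

Policy A (Q := -8):
  Q = -8
  H = 69
  A = -18 + 2·(-8) + 69 = 35
  B = 37 − 5·(-8) + 3·69 − 4·35 = 144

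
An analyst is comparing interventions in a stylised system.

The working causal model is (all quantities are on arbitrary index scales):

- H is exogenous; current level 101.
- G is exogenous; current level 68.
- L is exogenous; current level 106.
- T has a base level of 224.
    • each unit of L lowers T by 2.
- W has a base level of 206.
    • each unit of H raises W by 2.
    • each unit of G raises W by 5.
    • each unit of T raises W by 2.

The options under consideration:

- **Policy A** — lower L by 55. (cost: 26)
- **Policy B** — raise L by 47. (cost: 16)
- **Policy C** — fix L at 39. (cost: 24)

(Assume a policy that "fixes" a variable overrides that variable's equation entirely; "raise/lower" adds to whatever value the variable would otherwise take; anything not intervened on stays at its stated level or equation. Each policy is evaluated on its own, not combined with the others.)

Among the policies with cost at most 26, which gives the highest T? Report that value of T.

Policy A (L − 55):
  L = 106 − 55 = 51
  T = 224 − 2·51 = 122
Policy B (L + 47):
  L = 106 + 47 = 153
  T = 224 − 2·153 = -82
Policy C (L := 39):
  L = 39
  T = 224 − 2·39 = 146
Comparing — Policy A: T=122, Policy B: T=-82, Policy C: T=146. Highest is 146 (Policy C).

146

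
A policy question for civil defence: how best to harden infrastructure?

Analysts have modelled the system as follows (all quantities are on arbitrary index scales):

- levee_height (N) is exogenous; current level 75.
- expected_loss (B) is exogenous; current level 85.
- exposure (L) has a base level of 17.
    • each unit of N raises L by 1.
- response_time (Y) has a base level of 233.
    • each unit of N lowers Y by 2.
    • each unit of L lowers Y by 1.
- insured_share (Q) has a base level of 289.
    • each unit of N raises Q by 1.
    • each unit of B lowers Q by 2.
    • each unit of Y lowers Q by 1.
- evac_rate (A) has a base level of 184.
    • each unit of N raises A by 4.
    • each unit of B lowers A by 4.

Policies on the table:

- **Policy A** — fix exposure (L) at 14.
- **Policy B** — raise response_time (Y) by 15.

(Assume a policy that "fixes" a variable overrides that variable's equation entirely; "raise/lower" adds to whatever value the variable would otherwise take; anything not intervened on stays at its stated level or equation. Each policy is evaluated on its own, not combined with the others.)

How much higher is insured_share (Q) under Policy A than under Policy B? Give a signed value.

Policy A (L := 14):
  N = 75
  B = 85
  L = 14
  Y = 233 − 2·75 − 14 = 69
  Q = 289 + 75 − 2·85 − 69 = 125
Policy B (Y + 15):
  N = 75
  B = 85
  L = 17 + 75 = 92
  Y = 233 − 2·75 − 92 (+15 from intervention) = 6
  Q = 289 + 75 − 2·85 − 6 = 188
Q: 125 − 188 = -63

-63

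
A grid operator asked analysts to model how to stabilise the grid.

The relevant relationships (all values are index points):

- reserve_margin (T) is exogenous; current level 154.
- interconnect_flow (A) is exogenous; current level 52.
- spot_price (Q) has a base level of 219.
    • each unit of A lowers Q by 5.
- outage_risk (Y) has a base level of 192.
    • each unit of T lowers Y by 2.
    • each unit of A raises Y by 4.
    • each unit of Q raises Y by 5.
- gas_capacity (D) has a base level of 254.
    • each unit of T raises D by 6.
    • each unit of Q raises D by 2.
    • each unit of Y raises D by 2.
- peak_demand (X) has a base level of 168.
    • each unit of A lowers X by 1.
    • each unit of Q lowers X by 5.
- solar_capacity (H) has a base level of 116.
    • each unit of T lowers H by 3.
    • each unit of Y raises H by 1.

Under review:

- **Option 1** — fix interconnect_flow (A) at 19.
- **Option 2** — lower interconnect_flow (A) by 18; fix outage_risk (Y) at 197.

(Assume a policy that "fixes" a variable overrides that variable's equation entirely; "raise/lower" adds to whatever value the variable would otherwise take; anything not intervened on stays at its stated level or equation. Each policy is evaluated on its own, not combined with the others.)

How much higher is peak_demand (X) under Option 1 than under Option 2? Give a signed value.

-360

Option 1 (A := 19):
  A = 19
  Q = 219 − 5·19 = 124
  X = 168 − 19 − 5·124 = -471
Option 2 (A − 18, Y := 197):
  A = 52 − 18 = 34
  Q = 219 − 5·34 = 49
  X = 168 − 34 − 5·49 = -111
X: -471 − (-111) = -360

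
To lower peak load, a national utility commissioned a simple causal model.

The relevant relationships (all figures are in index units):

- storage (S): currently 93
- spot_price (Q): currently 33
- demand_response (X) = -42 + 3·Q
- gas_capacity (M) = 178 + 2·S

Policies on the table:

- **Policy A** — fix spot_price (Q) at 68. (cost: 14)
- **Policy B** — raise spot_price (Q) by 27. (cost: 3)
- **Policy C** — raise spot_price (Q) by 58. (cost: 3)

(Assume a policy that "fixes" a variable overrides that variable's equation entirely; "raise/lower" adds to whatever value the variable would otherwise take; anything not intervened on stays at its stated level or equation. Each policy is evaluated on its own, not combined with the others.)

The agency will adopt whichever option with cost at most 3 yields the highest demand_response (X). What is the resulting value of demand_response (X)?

231

Policy B (Q + 27):
  Q = 33 + 27 = 60
  X = -42 + 3·60 = 138
Policy C (Q + 58):
  Q = 33 + 58 = 91
  X = -42 + 3·91 = 231
Comparing — Policy B: X=138, Policy C: X=231. Highest is 231 (Policy C).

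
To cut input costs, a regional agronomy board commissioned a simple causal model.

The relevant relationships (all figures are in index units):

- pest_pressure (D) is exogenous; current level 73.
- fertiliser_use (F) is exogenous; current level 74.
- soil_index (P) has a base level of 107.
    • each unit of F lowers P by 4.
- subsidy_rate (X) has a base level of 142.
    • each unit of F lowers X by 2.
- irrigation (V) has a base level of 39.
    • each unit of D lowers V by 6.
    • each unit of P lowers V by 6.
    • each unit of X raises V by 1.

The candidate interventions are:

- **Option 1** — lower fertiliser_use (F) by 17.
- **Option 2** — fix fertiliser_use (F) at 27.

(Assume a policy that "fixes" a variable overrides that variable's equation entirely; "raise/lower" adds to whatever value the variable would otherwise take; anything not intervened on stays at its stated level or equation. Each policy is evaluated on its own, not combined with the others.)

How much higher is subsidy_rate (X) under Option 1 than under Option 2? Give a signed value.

Option 1 (F − 17):
  F = 74 − 17 = 57
  X = 142 − 2·57 = 28
Option 2 (F := 27):
  F = 27
  X = 142 − 2·27 = 88
X: 28 − 88 = -60

-60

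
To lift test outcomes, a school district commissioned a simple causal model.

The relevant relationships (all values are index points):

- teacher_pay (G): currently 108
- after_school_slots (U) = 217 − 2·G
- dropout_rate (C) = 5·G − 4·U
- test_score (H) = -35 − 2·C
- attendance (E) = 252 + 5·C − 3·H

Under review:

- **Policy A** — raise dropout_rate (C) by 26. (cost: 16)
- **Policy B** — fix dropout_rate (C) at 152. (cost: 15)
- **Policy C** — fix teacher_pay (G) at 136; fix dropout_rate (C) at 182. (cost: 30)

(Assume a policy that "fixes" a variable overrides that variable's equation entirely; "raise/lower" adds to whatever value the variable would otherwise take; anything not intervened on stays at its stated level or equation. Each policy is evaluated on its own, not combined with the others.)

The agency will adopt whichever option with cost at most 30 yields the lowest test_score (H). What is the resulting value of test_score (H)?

-1159

Policy A (C + 26):
  G = 108
  U = 217 − 2·108 = 1
  C = 0 + 5·108 − 4·1 (+26 from intervention) = 562
  H = -35 − 2·562 = -1159
Policy B (C := 152):
  G = 108
  U = 217 − 2·108 = 1
  C = 152
  H = -35 − 2·152 = -339
Policy C (G := 136, C := 182):
  G = 136
  U = 217 − 2·136 = -55
  C = 182
  H = -35 − 2·182 = -399
Comparing — Policy A: H=-1159, Policy B: H=-339, Policy C: H=-399. Lowest is -1159 (Policy A).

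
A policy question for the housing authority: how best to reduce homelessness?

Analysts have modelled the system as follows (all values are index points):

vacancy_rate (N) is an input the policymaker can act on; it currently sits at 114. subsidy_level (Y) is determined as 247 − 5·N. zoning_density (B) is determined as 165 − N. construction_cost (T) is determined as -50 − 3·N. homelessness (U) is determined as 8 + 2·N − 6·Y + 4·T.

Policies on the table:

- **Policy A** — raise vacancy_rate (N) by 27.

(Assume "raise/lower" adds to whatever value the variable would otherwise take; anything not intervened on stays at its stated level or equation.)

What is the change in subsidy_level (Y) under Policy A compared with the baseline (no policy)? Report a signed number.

Baseline:
  N = 114
  Y = 247 − 5·114 = -323
Policy A (N + 27):
  N = 114 + 27 = 141
  Y = 247 − 5·141 = -458
Change in Y: -458 − (-323) = -135

-135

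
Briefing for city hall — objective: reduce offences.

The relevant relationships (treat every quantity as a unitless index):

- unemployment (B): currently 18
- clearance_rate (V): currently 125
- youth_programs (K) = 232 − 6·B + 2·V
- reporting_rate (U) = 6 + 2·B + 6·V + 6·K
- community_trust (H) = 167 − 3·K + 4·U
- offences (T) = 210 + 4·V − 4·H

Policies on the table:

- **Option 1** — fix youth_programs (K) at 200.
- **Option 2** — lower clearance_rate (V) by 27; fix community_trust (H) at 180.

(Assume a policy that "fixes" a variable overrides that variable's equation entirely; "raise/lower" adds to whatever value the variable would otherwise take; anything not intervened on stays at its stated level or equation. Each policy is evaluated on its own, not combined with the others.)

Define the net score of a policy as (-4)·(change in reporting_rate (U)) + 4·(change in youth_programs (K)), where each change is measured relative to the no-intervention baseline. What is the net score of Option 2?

Baseline:
  B = 18
  V = 125
  K = 232 − 6·18 + 2·125 = 374
  U = 6 + 2·18 + 6·125 + 6·374 = 3036
Option 2 (V − 27, H := 180):
  B = 18
  V = 125 − 27 = 98
  K = 232 − 6·18 + 2·98 = 320
  U = 6 + 2·18 + 6·98 + 6·320 = 2550
ΔU = 2550 − 3036 = -486; ΔK = 320 − 374 = -54
Score = (-4)·(-486) + 4·(-54) = 1728

1728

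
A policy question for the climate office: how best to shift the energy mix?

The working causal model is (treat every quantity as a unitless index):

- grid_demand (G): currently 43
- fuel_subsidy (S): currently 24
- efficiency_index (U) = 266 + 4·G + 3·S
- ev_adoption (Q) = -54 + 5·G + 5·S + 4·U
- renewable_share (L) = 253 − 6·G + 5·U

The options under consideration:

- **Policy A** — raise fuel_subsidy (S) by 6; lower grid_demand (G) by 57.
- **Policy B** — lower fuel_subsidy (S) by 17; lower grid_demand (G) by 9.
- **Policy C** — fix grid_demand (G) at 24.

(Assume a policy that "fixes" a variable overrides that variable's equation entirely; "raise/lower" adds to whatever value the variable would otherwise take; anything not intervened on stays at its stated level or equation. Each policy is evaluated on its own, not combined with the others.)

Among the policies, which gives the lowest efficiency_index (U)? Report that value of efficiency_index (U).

300

Policy A (S + 6, G − 57):
  G = 43 − 57 = -14
  S = 24 + 6 = 30
  U = 266 + 4·(-14) + 3·30 = 300
Policy B (S − 17, G − 9):
  G = 43 − 9 = 34
  S = 24 − 17 = 7
  U = 266 + 4·34 + 3·7 = 423
Policy C (G := 24):
  G = 24
  S = 24
  U = 266 + 4·24 + 3·24 = 434
Comparing — Policy A: U=300, Policy B: U=423, Policy C: U=434. Lowest is 300 (Policy A).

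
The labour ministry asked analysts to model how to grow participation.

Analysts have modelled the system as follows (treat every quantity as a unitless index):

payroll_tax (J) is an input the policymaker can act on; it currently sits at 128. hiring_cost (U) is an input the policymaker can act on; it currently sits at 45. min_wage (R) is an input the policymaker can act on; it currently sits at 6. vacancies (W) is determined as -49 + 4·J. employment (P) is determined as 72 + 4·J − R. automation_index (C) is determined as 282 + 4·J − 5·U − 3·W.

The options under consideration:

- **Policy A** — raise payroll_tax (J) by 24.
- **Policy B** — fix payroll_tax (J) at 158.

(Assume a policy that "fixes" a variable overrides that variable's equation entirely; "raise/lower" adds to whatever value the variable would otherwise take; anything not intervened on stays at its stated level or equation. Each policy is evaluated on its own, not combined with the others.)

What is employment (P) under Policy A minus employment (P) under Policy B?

Policy A (J + 24):
  J = 128 + 24 = 152
  R = 6
  P = 72 + 4·152 − 6 = 674
Policy B (J := 158):
  J = 158
  R = 6
  P = 72 + 4·158 − 6 = 698
P: 674 − 698 = -24

-24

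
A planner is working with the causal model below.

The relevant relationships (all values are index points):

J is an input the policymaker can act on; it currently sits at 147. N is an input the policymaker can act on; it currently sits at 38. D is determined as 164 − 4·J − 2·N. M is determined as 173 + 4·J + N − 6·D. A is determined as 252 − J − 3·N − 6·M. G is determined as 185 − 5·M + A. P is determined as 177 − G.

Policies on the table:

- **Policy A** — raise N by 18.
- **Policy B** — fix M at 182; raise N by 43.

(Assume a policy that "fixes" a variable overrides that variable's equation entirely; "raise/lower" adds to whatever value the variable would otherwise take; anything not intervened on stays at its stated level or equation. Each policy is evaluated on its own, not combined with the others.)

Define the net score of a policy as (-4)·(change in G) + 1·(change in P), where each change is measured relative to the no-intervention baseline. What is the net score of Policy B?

-198290

Baseline:
  J = 147
  N = 38
  D = 164 − 4·147 − 2·38 = -500
  M = 173 + 4·147 + 38 − 6·(-500) = 3799
  A = 252 − 147 − 3·38 − 6·3799 = -22803
  G = 185 − 5·3799 + (-22803) = -41613
  P = 177 − (-41613) = 41790
Policy B (M := 182, N + 43):
  J = 147
  N = 38 + 43 = 81
  D = 164 − 4·147 − 2·81 = -586
  M = 182
  A = 252 − 147 − 3·81 − 6·182 = -1230
  G = 185 − 5·182 + (-1230) = -1955
  P = 177 − (-1955) = 2132
ΔG = -1955 − (-41613) = 39658; ΔP = 2132 − 41790 = -39658
Score = (-4)·39658 + 1·(-39658) = -198290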